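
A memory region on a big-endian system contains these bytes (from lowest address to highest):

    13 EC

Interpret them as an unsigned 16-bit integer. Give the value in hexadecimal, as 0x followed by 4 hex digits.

0x13EC

In big-endian order the high byte comes first in memory.
The bytes are already most-significant first: 0x13EC.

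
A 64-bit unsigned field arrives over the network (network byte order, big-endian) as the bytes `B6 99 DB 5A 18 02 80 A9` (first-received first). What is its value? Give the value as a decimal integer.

13157788966335971497

Big-endian stores the most-significant byte at the lowest address.
The bytes are already most-significant first: 0xB699DB5A180280A9.
0xB699DB5A180280A9 = 13157788966335971497.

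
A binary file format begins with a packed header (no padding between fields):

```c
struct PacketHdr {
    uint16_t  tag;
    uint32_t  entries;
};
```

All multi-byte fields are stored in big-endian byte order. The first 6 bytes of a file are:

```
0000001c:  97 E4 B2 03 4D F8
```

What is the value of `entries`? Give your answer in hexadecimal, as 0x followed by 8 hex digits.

0xB2034DF8

`entries` follows `tag` (2 bytes), so it starts at byte offset 2 and occupies 4 bytes.
Bytes at offsets 2..5: B2 03 4D F8.
Big-endian: lowest address holds the most-significant byte.
The bytes are already most-significant first: 0xB2034DF8.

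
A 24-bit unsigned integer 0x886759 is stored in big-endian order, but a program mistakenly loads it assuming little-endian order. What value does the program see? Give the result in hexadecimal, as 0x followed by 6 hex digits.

Stored big-endian, the bytes at ascending addresses are 88 67 59.
Read back as little-endian, the first byte is least significant, giving 0x596788.

0x596788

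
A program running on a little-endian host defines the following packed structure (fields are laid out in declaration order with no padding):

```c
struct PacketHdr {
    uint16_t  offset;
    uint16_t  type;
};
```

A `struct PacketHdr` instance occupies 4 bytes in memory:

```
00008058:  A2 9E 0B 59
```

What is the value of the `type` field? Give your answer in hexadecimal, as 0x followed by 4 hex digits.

0x590B

`type` follows `offset` (2 bytes), so it starts at byte offset 2 and occupies 2 bytes.
Bytes at offsets 2..3: 0B 59.
In little-endian order the low byte comes first in memory.
Reassemble most-significant byte first: 59 0B → 0x590B.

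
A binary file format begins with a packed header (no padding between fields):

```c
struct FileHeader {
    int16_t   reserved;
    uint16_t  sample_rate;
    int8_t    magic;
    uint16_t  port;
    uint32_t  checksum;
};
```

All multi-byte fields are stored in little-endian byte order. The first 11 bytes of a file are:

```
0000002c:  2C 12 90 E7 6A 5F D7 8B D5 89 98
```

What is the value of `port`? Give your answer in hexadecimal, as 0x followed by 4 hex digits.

`port` follows `reserved` (2 B), `sample_rate` (2 B), `magic` (1 B), so it starts at offset 2 + 2 + 1 = 5 and occupies 2 bytes.
Bytes at offsets 5..6: 5F D7.
In little-endian order the low byte comes first in memory.
Reassemble most-significant byte first: D7 5F → 0xD75F.

0xD75F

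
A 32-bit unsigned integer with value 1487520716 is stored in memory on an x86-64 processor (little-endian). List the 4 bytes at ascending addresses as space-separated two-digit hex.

CC C3 A9 58

1487520716 in hexadecimal, padded to 32 bits, is 0x58A9C3CC.
Split into bytes (most-significant first): 58 A9 C3 CC.
Little-endian: lowest address holds the least-significant byte.
So at ascending addresses the bytes are CC C3 A9 58.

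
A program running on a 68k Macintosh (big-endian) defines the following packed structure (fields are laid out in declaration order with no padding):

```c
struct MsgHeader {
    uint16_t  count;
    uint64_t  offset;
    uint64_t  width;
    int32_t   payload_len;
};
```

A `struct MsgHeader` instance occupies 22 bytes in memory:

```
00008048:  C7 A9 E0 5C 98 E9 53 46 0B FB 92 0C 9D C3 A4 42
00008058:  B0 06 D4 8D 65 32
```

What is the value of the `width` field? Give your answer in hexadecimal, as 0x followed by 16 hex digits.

0x920C9DC3A442B006

`width` follows `count` (2 B), `offset` (8 B), so it starts at offset 2 + 8 = 10 and occupies 8 bytes.
Bytes at offsets 10..17: 92 0C 9D C3 A4 42 B0 06.
Big-endian: lowest address holds the most-significant byte.
The bytes are already most-significant first: 0x920C9DC3A442B006.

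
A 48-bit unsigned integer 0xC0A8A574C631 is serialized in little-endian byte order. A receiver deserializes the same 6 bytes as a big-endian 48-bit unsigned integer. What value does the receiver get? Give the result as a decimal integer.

Stored little-endian, the bytes at ascending addresses are 31 C6 74 A5 A8 C0.
Read back as big-endian, the last byte is least significant, giving 0x31C674A5A8C0.
0x31C674A5A8C0 = 54728430299328.

54728430299328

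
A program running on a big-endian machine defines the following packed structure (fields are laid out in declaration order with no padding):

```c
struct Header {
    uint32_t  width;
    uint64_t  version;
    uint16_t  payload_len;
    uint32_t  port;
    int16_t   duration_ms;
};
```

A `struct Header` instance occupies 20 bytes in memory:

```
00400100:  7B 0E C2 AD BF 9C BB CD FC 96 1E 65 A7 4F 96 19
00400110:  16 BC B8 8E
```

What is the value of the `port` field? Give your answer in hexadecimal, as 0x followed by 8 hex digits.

`port` follows `width` (4 B), `version` (8 B), `payload_len` (2 B), so it starts at offset 4 + 8 + 2 = 14 and occupies 4 bytes.
Bytes at offsets 14..17: 96 19 16 BC.
Big-endian stores the most-significant byte at the lowest address.
The bytes are already most-significant first: 0x961916BC.

0x961916BC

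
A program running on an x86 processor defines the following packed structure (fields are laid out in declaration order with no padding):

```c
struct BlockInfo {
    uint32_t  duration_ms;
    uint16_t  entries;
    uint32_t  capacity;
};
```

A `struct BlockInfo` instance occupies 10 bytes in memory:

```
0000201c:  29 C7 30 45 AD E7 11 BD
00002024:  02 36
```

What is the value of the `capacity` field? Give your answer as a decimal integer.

`capacity` follows `duration_ms` (4 B), `entries` (2 B), so it starts at offset 4 + 2 = 6 and occupies 4 bytes.
Bytes at offsets 6..9: 11 BD 02 36.
Little-endian stores the least-significant byte at the lowest address.
Reassemble most-significant byte first: 36 02 BD 11 → 0x3602BD11.
0x3602BD11 = 906149137.

906149137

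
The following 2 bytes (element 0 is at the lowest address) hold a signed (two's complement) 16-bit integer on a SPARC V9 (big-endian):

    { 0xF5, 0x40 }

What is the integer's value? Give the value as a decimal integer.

Big-endian: lowest address holds the most-significant byte.
The bytes are already most-significant first: 0xF540.
Top bit is set, so as a signed 16-bit value this is 0xF540 − 2^16 = -2752.

-2752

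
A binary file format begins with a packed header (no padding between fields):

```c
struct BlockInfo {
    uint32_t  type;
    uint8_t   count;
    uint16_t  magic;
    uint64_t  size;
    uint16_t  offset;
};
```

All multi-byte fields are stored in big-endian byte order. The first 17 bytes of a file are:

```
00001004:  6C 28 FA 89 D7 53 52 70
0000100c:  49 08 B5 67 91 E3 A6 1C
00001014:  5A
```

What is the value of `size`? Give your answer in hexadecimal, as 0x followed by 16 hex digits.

0x704908B56791E3A6

`size` follows `type` (4 B), `count` (1 B), `magic` (2 B), so it starts at offset 4 + 1 + 2 = 7 and occupies 8 bytes.
Bytes at offsets 7..14: 70 49 08 B5 67 91 E3 A6.
Big-endian stores the most-significant byte at the lowest address.
The bytes are already most-significant first: 0x704908B56791E3A6.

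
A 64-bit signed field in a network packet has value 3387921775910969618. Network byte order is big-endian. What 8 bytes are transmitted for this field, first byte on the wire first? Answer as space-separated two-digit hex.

3387921775910969618 in hexadecimal, padded to 64 bits, is 0x2F0450E7BBFBE112.
Split into bytes (most-significant first): 2F 04 50 E7 BB FB E1 12.
In big-endian order the high byte comes first in memory.
So the memory order matches the most-significant-first order: 2F 04 50 E7 BB FB E1 12.

2F 04 50 E7 BB FB E1 12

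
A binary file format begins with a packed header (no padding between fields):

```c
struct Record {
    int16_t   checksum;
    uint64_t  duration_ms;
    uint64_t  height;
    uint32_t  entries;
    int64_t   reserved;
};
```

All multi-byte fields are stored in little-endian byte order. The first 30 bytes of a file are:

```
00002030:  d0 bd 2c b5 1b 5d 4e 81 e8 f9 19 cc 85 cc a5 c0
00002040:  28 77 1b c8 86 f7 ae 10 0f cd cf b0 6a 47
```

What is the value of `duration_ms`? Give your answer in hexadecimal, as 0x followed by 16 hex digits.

`duration_ms` follows `checksum` (2 bytes), so it starts at byte offset 2 and occupies 8 bytes.
Bytes at offsets 2..9: 2C B5 1B 5D 4E 81 E8 F9.
Little-endian: lowest address holds the least-significant byte.
Reassemble most-significant byte first: F9 E8 81 4E 5D 1B B5 2C → 0xF9E8814E5D1BB52C.

0xF9E8814E5D1BB52C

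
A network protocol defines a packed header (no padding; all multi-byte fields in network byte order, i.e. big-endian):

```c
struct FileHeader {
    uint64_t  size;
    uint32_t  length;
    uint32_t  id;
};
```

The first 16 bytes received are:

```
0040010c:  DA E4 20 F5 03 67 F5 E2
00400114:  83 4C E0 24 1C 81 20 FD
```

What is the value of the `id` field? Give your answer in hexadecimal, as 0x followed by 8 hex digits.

`id` follows `size` (8 B), `length` (4 B), so it starts at offset 8 + 4 = 12 and occupies 4 bytes.
Bytes at offsets 12..15: 1C 81 20 FD.
Big-endian: lowest address holds the most-significant byte.
The bytes are already most-significant first: 0x1C8120FD.

0x1C8120FD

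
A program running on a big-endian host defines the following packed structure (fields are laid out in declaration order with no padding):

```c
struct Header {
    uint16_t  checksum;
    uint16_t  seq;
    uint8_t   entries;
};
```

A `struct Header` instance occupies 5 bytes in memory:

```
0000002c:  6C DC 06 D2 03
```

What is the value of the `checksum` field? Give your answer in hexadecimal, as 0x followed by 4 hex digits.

0x6CDC

`checksum` is the first field, at byte offset 0, occupying 2 bytes.
Bytes at offsets 0..1: 6C DC.
Big-endian: lowest address holds the most-significant byte.
The bytes are already most-significant first: 0x6CDC.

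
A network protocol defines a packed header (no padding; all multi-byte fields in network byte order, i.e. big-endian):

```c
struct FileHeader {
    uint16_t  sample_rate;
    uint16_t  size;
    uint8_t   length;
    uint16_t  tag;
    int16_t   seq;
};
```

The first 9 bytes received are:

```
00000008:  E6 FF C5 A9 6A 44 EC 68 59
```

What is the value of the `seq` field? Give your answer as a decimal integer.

`seq` follows `sample_rate` (2 B), `size` (2 B), `length` (1 B), `tag` (2 B), so it starts at offset 2 + 2 + 1 + 2 = 7 and occupies 2 bytes.
Bytes at offsets 7..8: 68 59.
Big-endian stores the most-significant byte at the lowest address.
The bytes are already most-significant first: 0x6859.
0x6859 = 26713.

26713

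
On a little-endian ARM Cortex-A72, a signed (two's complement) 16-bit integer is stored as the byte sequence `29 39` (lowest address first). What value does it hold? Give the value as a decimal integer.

Little-endian stores the least-significant byte at the lowest address.
Reassemble most-significant byte first: 39 29 → 0x3929.
0x3929 = 14633.

14633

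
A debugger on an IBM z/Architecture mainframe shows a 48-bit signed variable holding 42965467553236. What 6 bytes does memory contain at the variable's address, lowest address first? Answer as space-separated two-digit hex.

27 13 AD 6E 5D D4

42965467553236 in hexadecimal, padded to 48 bits, is 0x2713AD6E5DD4.
Split into bytes (most-significant first): 27 13 AD 6E 5D D4.
In big-endian order the high byte comes first in memory.
So the memory order matches the most-significant-first order: 27 13 AD 6E 5D D4.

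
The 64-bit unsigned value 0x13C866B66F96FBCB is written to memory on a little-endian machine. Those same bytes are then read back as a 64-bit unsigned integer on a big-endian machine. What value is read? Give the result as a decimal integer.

Stored little-endian, the bytes at ascending addresses are CB FB 96 6F B6 66 C8 13.
Read back as big-endian, the last byte is least significant, giving 0xCBFB966FB666C813.
0xCBFB966FB666C813 = 14698507215399471123.

14698507215399471123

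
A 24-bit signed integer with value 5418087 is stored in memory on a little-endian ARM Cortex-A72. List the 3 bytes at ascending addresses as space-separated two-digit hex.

67 AC 52

5418087 in hexadecimal, padded to 24 bits, is 0x52AC67.
Split into bytes (most-significant first): 52 AC 67.
Little-endian stores the least-significant byte at the lowest address.
So at ascending addresses the bytes are 67 AC 52.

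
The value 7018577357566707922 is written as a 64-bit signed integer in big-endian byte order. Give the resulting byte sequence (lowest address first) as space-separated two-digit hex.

61 66 FE EB B2 5D 08 D2

7018577357566707922 in hexadecimal, padded to 64 bits, is 0x6166FEEBB25D08D2.
Split into bytes (most-significant first): 61 66 FE EB B2 5D 08 D2.
Big-endian: lowest address holds the most-significant byte.
So the memory order matches the most-significant-first order: 61 66 FE EB B2 5D 08 D2.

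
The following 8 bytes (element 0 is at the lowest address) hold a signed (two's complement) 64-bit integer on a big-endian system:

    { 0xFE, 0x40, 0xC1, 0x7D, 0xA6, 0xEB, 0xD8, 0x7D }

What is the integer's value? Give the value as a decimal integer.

-125888044150826883

Big-endian: lowest address holds the most-significant byte.
The bytes are already most-significant first: 0xFE40C17DA6EBD87D.
Top bit is set, so as a signed 64-bit value this is 0xFE40C17DA6EBD87D − 2^64 = -125888044150826883.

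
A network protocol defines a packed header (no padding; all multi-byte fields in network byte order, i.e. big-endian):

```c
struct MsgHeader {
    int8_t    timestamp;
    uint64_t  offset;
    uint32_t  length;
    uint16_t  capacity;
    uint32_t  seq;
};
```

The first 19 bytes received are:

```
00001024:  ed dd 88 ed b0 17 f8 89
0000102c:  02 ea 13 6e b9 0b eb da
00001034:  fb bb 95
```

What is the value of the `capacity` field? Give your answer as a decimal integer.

`capacity` follows `timestamp` (1 B), `offset` (8 B), `length` (4 B), so it starts at offset 1 + 8 + 4 = 13 and occupies 2 bytes.
Bytes at offsets 13..14: 0B EB.
Big-endian stores the most-significant byte at the lowest address.
The bytes are already most-significant first: 0x0BEB.
0x0BEB = 3051.

3051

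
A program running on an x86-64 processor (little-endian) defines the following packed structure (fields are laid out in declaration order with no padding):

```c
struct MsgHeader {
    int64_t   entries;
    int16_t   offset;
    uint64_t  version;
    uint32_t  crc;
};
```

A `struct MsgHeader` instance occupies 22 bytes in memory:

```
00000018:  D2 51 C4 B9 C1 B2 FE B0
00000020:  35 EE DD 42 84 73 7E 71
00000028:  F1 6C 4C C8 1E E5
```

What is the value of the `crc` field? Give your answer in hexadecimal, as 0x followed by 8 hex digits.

0xE51EC84C

`crc` follows `entries` (8 B), `offset` (2 B), `version` (8 B), so it starts at offset 8 + 2 + 8 = 18 and occupies 4 bytes.
Bytes at offsets 18..21: 4C C8 1E E5.
In little-endian order the low byte comes first in memory.
Reassemble most-significant byte first: E5 1E C8 4C → 0xE51EC84C.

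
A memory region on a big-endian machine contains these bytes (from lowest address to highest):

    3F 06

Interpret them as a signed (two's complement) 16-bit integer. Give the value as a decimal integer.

16134

Big-endian stores the most-significant byte at the lowest address.
The bytes are already most-significant first: 0x3F06.
0x3F06 = 16134.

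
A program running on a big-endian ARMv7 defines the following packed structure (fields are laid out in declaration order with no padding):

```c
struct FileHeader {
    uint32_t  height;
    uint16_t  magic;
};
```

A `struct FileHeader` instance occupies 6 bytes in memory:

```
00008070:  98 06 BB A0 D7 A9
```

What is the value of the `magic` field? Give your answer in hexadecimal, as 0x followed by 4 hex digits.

`magic` follows `height` (4 bytes), so it starts at byte offset 4 and occupies 2 bytes.
Bytes at offsets 4..5: D7 A9.
Big-endian stores the most-significant byte at the lowest address.
The bytes are already most-significant first: 0xD7A9.

0xD7A9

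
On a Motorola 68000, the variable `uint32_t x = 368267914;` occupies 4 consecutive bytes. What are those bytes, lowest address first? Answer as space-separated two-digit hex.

15 F3 52 8A

368267914 in hexadecimal, padded to 32 bits, is 0x15F3528A.
Split into bytes (most-significant first): 15 F3 52 8A.
In big-endian order the high byte comes first in memory.
So the memory order matches the most-significant-first order: 15 F3 52 8A.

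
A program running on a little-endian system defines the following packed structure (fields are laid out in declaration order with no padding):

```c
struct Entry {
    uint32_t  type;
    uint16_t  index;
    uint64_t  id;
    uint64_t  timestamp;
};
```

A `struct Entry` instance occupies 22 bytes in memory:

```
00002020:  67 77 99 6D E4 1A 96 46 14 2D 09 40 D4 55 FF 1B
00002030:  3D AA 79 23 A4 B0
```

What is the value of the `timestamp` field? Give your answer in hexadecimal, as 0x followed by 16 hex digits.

`timestamp` follows `type` (4 B), `index` (2 B), `id` (8 B), so it starts at offset 4 + 2 + 8 = 14 and occupies 8 bytes.
Bytes at offsets 14..21: FF 1B 3D AA 79 23 A4 B0.
Little-endian stores the least-significant byte at the lowest address.
Reassemble most-significant byte first: B0 A4 23 79 AA 3D 1B FF → 0xB0A42379AA3D1BFF.

0xB0A42379AA3D1BFF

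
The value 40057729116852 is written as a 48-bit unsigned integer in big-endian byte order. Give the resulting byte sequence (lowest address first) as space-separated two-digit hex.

24 6E AA B6 EA B4

40057729116852 in hexadecimal, padded to 48 bits, is 0x246EAAB6EAB4.
Split into bytes (most-significant first): 24 6E AA B6 EA B4.
Big-endian: lowest address holds the most-significant byte.
So the memory order matches the most-significant-first order: 24 6E AA B6 EA B4.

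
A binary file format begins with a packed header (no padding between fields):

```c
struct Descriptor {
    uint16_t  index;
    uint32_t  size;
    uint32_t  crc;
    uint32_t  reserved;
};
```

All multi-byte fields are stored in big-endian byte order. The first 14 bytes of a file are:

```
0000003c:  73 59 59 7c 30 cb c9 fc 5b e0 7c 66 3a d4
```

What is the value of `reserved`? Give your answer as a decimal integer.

2087074516

`reserved` follows `index` (2 B), `size` (4 B), `crc` (4 B), so it starts at offset 2 + 4 + 4 = 10 and occupies 4 bytes.
Bytes at offsets 10..13: 7C 66 3A D4.
In big-endian order the high byte comes first in memory.
The bytes are already most-significant first: 0x7C663AD4.
0x7C663AD4 = 2087074516.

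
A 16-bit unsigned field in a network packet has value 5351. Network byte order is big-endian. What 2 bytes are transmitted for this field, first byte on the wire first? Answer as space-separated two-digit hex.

5351 in hexadecimal, padded to 16 bits, is 0x14E7.
Split into bytes (most-significant first): 14 E7.
In big-endian order the high byte comes first in memory.
So the memory order matches the most-significant-first order: 14 E7.

14 E7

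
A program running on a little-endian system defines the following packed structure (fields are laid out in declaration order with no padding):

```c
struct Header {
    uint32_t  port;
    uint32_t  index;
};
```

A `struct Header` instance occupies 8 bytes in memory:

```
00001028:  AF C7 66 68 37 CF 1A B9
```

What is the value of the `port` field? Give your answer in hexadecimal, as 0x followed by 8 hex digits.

`port` is the first field, at byte offset 0, occupying 4 bytes.
Bytes at offsets 0..3: AF C7 66 68.
Little-endian: lowest address holds the least-significant byte.
Reassemble most-significant byte first: 68 66 C7 AF → 0x6866C7AF.

0x6866C7AF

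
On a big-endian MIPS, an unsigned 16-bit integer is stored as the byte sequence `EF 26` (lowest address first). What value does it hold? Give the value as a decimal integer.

61222

Big-endian: lowest address holds the most-significant byte.
The bytes are already most-significant first: 0xEF26.
0xEF26 = 61222.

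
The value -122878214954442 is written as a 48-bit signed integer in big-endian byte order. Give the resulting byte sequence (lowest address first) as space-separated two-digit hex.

90 3E 2F A5 A2 36

Two's complement of -122878214954442 in 48 bits: 122878214954442 = 0x6FC1D05A5DCA; invert → 0x903E2FA5A235; add 1 → 0x903E2FA5A236.
Split into bytes (most-significant first): 90 3E 2F A5 A2 36.
In big-endian order the high byte comes first in memory.
So the memory order matches the most-significant-first order: 90 3E 2F A5 A2 36.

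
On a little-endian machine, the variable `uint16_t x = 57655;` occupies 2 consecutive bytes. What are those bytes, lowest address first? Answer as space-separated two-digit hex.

37 E1

57655 in hexadecimal, padded to 16 bits, is 0xE137.
Split into bytes (most-significant first): E1 37.
Little-endian: lowest address holds the least-significant byte.
So at ascending addresses the bytes are 37 E1.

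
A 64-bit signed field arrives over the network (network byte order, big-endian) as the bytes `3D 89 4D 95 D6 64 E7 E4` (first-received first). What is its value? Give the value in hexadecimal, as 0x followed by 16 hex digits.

0x3D894D95D664E7E4

In big-endian order the high byte comes first in memory.
The bytes are already most-significant first: 0x3D894D95D664E7E4.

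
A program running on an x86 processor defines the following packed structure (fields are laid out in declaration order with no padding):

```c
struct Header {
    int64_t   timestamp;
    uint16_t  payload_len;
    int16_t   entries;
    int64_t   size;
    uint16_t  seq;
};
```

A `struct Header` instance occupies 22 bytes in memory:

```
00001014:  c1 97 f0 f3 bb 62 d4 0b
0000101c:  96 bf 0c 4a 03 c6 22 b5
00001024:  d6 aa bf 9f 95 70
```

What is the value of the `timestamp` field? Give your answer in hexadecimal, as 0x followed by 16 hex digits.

0x0BD462BBF3F097C1

`timestamp` is the first field, at byte offset 0, occupying 8 bytes.
Bytes at offsets 0..7: C1 97 F0 F3 BB 62 D4 0B.
Little-endian: lowest address holds the least-significant byte.
Reassemble most-significant byte first: 0B D4 62 BB F3 F0 97 C1 → 0x0BD462BBF3F097C1.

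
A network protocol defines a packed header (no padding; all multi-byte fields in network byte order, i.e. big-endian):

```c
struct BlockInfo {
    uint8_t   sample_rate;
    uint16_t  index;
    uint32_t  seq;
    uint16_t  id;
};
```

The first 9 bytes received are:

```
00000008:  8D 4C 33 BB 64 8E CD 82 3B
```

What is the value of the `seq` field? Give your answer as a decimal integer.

`seq` follows `sample_rate` (1 B), `index` (2 B), so it starts at offset 1 + 2 = 3 and occupies 4 bytes.
Bytes at offsets 3..6: BB 64 8E CD.
In big-endian order the high byte comes first in memory.
The bytes are already most-significant first: 0xBB648ECD.
0xBB648ECD = 3143929549.

3143929549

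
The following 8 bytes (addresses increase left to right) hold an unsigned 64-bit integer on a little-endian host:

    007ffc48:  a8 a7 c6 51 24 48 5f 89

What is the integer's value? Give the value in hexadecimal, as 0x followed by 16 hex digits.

Little-endian: lowest address holds the least-significant byte.
Reassemble most-significant byte first: 89 5F 48 24 51 C6 A7 A8 → 0x895F482451C6A7A8.

0x895F482451C6A7A8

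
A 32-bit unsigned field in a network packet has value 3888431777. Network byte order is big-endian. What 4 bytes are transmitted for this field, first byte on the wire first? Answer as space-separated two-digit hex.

E7 C4 C2 A1

3888431777 in hexadecimal, padded to 32 bits, is 0xE7C4C2A1.
Split into bytes (most-significant first): E7 C4 C2 A1.
Big-endian: lowest address holds the most-significant byte.
So the memory order matches the most-significant-first order: E7 C4 C2 A1.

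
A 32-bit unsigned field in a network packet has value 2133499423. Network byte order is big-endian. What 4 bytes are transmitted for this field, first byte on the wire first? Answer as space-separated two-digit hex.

2133499423 in hexadecimal, padded to 32 bits, is 0x7F2A9E1F.
Split into bytes (most-significant first): 7F 2A 9E 1F.
In big-endian order the high byte comes first in memory.
So the memory order matches the most-significant-first order: 7F 2A 9E 1F.

7F 2A 9E 1F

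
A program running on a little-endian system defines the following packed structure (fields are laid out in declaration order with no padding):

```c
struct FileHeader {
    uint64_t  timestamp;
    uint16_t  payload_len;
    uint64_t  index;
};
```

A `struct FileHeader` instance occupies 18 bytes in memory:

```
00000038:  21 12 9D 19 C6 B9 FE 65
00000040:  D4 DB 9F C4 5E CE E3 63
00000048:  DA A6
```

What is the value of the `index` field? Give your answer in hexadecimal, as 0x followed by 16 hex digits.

`index` follows `timestamp` (8 B), `payload_len` (2 B), so it starts at offset 8 + 2 = 10 and occupies 8 bytes.
Bytes at offsets 10..17: 9F C4 5E CE E3 63 DA A6.
Little-endian: lowest address holds the least-significant byte.
Reassemble most-significant byte first: A6 DA 63 E3 CE 5E C4 9F → 0xA6DA63E3CE5EC49F.

0xA6DA63E3CE5EC49F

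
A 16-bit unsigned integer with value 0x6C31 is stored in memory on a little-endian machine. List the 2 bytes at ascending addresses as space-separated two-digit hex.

Split into bytes (most-significant first): 6C 31.
In little-endian order the low byte comes first in memory.
So at ascending addresses the bytes are 31 6C.

31 6C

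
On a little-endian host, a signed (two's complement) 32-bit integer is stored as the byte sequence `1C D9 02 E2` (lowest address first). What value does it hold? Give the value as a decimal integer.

In little-endian order the low byte comes first in memory.
Reassemble most-significant byte first: E2 02 D9 1C → 0xE202D91C.
Top bit is set, so as a signed 32-bit value this is 0xE202D91C − 2^32 = -503129828.

-503129828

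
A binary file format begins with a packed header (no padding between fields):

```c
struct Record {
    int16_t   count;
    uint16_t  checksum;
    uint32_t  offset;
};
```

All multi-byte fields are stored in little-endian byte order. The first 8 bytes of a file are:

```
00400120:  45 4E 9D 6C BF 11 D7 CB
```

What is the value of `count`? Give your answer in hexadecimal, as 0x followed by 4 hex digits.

`count` is the first field, at byte offset 0, occupying 2 bytes.
Bytes at offsets 0..1: 45 4E.
Little-endian: lowest address holds the least-significant byte.
Reassemble most-significant byte first: 4E 45 → 0x4E45.

0x4E45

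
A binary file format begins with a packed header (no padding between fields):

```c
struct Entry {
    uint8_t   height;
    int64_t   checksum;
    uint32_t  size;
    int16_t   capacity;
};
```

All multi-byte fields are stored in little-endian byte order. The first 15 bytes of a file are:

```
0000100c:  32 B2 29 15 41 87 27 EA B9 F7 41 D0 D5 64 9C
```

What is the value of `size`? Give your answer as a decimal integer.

`size` follows `height` (1 B), `checksum` (8 B), so it starts at offset 1 + 8 = 9 and occupies 4 bytes.
Bytes at offsets 9..12: F7 41 D0 D5.
Little-endian stores the least-significant byte at the lowest address.
Reassemble most-significant byte first: D5 D0 41 F7 → 0xD5D041F7.
0xD5D041F7 = 3587195383.

3587195383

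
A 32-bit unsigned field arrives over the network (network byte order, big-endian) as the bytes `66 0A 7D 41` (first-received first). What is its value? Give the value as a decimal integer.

1711963457

In big-endian order the high byte comes first in memory.
The bytes are already most-significant first: 0x660A7D41.
0x660A7D41 = 1711963457.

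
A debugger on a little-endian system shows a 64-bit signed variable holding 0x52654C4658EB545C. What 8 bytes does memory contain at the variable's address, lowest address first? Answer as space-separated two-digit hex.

Split into bytes (most-significant first): 52 65 4C 46 58 EB 54 5C.
Little-endian stores the least-significant byte at the lowest address.
So at ascending addresses the bytes are 5C 54 EB 58 46 4C 65 52.

5C 54 EB 58 46 4C 65 52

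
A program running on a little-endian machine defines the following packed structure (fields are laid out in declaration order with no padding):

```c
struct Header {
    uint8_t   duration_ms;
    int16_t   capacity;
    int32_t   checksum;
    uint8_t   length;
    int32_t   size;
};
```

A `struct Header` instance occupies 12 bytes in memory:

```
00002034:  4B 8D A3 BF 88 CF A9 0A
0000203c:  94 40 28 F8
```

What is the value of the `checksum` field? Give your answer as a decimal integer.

-1446016833

`checksum` follows `duration_ms` (1 B), `capacity` (2 B), so it starts at offset 1 + 2 = 3 and occupies 4 bytes.
Bytes at offsets 3..6: BF 88 CF A9.
Little-endian stores the least-significant byte at the lowest address.
Reassemble most-significant byte first: A9 CF 88 BF → 0xA9CF88BF.
Top bit is set, so as a signed 32-bit value this is 0xA9CF88BF − 2^32 = -1446016833.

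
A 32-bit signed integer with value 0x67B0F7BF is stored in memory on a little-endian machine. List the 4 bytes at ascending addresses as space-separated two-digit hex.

BF F7 B0 67

Split into bytes (most-significant first): 67 B0 F7 BF.
Little-endian stores the least-significant byte at the lowest address.
So at ascending addresses the bytes are BF F7 B0 67.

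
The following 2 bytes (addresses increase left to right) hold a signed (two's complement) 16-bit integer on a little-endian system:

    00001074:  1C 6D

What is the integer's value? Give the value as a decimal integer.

In little-endian order the low byte comes first in memory.
Reassemble most-significant byte first: 6D 1C → 0x6D1C.
0x6D1C = 27932.

27932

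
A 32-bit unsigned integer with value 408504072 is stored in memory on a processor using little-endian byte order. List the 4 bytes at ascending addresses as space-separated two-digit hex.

408504072 in hexadecimal, padded to 32 bits, is 0x18594708.
Split into bytes (most-significant first): 18 59 47 08.
Little-endian stores the least-significant byte at the lowest address.
So at ascending addresses the bytes are 08 47 59 18.

08 47 59 18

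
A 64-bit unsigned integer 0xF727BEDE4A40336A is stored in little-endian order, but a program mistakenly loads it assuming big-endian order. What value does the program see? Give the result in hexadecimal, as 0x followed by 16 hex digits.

Stored little-endian, the bytes at ascending addresses are 6A 33 40 4A DE BE 27 F7.
Read back as big-endian, the last byte is least significant, giving 0x6A33404ADEBE27F7.

0x6A33404ADEBE27F7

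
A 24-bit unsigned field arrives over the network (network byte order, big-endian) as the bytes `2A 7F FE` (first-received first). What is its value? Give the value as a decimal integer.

In big-endian order the high byte comes first in memory.
The bytes are already most-significant first: 0x2A7FFE.
0x2A7FFE = 2785278.

2785278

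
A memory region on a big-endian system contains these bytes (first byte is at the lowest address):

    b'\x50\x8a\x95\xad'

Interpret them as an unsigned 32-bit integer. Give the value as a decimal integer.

Big-endian stores the most-significant byte at the lowest address.
The bytes are already most-significant first: 0x508A95AD.
0x508A95AD = 1351259565.

1351259565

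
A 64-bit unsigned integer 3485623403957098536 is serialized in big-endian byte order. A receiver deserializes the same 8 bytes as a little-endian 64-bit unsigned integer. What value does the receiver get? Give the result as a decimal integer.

2925271220010901296

3485623403957098536 in 64-bit hexadecimal is 0x305F6C04ADA69828.
Stored big-endian, the bytes at ascending addresses are 30 5F 6C 04 AD A6 98 28.
Read back as little-endian, the first byte is least significant, giving 0x2898A6AD046C5F30.
0x2898A6AD046C5F30 = 2925271220010901296.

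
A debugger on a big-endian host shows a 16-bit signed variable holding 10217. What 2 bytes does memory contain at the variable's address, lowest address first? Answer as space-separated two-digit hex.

10217 in hexadecimal, padded to 16 bits, is 0x27E9.
Split into bytes (most-significant first): 27 E9.
Big-endian: lowest address holds the most-significant byte.
So the memory order matches the most-significant-first order: 27 E9.

27 E9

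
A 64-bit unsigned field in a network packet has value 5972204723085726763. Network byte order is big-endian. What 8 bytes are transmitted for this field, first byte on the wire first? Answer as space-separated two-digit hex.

5972204723085726763 in hexadecimal, padded to 64 bits, is 0x52E1888DB56F542B.
Split into bytes (most-significant first): 52 E1 88 8D B5 6F 54 2B.
Big-endian: lowest address holds the most-significant byte.
So the memory order matches the most-significant-first order: 52 E1 88 8D B5 6F 54 2B.

52 E1 88 8D B5 6F 54 2B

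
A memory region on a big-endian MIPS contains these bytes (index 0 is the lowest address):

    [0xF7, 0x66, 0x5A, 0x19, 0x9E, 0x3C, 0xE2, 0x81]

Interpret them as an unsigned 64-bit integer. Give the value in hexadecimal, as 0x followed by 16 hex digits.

0xF7665A199E3CE281

Big-endian: lowest address holds the most-significant byte.
The bytes are already most-significant first: 0xF7665A199E3CE281.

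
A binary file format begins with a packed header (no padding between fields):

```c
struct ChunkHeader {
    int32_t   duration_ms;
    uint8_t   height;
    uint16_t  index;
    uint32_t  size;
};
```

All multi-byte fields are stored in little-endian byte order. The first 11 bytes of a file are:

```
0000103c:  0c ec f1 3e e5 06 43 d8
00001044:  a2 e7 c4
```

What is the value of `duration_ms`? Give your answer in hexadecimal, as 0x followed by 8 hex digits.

0x3EF1EC0C

`duration_ms` is the first field, at byte offset 0, occupying 4 bytes.
Bytes at offsets 0..3: 0C EC F1 3E.
In little-endian order the low byte comes first in memory.
Reassemble most-significant byte first: 3E F1 EC 0C → 0x3EF1EC0C.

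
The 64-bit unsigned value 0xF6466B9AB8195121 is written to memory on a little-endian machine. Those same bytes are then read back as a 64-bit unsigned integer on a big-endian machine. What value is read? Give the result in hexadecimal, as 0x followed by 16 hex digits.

0x215119B89A6B46F6

Stored little-endian, the bytes at ascending addresses are 21 51 19 B8 9A 6B 46 F6.
Read back as big-endian, the last byte is least significant, giving 0x215119B89A6B46F6.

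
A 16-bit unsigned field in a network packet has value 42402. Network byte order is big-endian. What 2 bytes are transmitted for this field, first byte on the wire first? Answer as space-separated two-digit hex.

A5 A2

42402 in hexadecimal, padded to 16 bits, is 0xA5A2.
Split into bytes (most-significant first): A5 A2.
Big-endian: lowest address holds the most-significant byte.
So the memory order matches the most-significant-first order: A5 A2.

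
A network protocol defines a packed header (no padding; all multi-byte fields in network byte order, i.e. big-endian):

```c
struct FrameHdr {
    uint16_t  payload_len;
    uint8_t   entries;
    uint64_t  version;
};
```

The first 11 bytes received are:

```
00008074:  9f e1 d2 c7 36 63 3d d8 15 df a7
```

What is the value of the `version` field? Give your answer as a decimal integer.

14354769979559501735

`version` follows `payload_len` (2 B), `entries` (1 B), so it starts at offset 2 + 1 = 3 and occupies 8 bytes.
Bytes at offsets 3..10: C7 36 63 3D D8 15 DF A7.
Big-endian: lowest address holds the most-significant byte.
The bytes are already most-significant first: 0xC736633DD815DFA7.
0xC736633DD815DFA7 = 14354769979559501735.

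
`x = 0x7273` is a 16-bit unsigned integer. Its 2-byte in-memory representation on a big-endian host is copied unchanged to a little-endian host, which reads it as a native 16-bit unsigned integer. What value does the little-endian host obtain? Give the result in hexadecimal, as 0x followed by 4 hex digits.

0x7372

Stored big-endian, the bytes at ascending addresses are 72 73.
Read back as little-endian, the first byte is least significant, giving 0x7372.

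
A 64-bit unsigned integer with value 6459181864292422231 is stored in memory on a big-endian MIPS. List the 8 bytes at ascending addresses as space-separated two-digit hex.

59 A3 9F AE F0 CB 92 57

6459181864292422231 in hexadecimal, padded to 64 bits, is 0x59A39FAEF0CB9257.
Split into bytes (most-significant first): 59 A3 9F AE F0 CB 92 57.
Big-endian: lowest address holds the most-significant byte.
So the memory order matches the most-significant-first order: 59 A3 9F AE F0 CB 92 57.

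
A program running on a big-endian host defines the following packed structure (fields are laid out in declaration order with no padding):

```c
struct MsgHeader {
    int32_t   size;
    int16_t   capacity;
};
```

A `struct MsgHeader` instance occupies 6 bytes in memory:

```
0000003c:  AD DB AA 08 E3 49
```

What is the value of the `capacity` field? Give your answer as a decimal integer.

-7351

`capacity` follows `size` (4 bytes), so it starts at byte offset 4 and occupies 2 bytes.
Bytes at offsets 4..5: E3 49.
In big-endian order the high byte comes first in memory.
The bytes are already most-significant first: 0xE349.
Top bit is set, so as a signed 16-bit value this is 0xE349 − 2^16 = -7351.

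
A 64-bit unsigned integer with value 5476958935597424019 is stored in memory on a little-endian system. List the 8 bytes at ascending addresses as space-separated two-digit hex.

93 9D AF 3D 22 11 02 4C

5476958935597424019 in hexadecimal, padded to 64 bits, is 0x4C0211223DAF9D93.
Split into bytes (most-significant first): 4C 02 11 22 3D AF 9D 93.
In little-endian order the low byte comes first in memory.
So at ascending addresses the bytes are 93 9D AF 3D 22 11 02 4C.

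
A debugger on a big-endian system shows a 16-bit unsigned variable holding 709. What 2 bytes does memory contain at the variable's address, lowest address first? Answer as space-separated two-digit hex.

709 in hexadecimal, padded to 16 bits, is 0x02C5.
Split into bytes (most-significant first): 02 C5.
Big-endian: lowest address holds the most-significant byte.
So the memory order matches the most-significant-first order: 02 C5.

02 C5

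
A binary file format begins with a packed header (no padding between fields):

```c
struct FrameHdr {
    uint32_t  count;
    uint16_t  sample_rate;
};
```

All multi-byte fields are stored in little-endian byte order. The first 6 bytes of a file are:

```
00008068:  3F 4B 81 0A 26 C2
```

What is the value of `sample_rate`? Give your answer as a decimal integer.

49702

`sample_rate` follows `count` (4 bytes), so it starts at byte offset 4 and occupies 2 bytes.
Bytes at offsets 4..5: 26 C2.
Little-endian: lowest address holds the least-significant byte.
Reassemble most-significant byte first: C2 26 → 0xC226.
0xC226 = 49702.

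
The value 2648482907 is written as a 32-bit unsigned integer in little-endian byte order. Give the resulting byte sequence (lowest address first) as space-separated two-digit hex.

2648482907 in hexadecimal, padded to 32 bits, is 0x9DDCA45B.
Split into bytes (most-significant first): 9D DC A4 5B.
In little-endian order the low byte comes first in memory.
So at ascending addresses the bytes are 5B A4 DC 9D.

5B A4 DC 9D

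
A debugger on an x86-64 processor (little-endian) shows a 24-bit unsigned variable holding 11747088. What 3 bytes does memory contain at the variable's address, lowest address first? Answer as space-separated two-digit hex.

10 3F B3

11747088 in hexadecimal, padded to 24 bits, is 0xB33F10.
Split into bytes (most-significant first): B3 3F 10.
Little-endian: lowest address holds the least-significant byte.
So at ascending addresses the bytes are 10 3F B3.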